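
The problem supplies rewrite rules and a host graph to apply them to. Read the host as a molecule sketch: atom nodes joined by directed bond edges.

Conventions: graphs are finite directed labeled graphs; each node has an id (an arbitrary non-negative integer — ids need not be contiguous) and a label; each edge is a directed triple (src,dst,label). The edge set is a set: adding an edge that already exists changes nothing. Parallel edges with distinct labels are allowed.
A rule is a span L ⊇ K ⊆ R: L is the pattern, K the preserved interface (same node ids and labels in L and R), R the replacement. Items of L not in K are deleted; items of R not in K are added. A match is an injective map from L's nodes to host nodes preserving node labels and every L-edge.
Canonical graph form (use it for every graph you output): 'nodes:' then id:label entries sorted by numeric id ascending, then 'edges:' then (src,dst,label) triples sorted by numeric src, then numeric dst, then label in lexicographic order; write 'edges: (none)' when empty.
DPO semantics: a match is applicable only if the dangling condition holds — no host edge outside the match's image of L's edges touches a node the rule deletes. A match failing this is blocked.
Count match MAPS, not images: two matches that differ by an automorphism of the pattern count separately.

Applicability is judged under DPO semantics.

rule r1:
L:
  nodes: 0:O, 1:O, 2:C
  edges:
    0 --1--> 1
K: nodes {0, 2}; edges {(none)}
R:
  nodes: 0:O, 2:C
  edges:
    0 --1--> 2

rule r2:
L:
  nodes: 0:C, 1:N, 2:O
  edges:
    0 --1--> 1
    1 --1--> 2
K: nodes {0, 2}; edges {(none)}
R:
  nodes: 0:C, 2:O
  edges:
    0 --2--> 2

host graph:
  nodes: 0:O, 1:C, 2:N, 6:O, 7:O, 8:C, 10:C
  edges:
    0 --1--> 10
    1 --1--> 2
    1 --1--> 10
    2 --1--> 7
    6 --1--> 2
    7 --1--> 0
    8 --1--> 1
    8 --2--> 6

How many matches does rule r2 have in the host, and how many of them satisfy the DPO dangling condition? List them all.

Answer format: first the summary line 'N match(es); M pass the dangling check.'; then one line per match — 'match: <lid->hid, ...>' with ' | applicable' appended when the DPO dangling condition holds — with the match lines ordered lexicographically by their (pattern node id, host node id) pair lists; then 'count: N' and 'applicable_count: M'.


1 match(es); 0 pass the dangling check.
match: 0->1, 1->2, 2->7
count: 1
applicable_count: 0


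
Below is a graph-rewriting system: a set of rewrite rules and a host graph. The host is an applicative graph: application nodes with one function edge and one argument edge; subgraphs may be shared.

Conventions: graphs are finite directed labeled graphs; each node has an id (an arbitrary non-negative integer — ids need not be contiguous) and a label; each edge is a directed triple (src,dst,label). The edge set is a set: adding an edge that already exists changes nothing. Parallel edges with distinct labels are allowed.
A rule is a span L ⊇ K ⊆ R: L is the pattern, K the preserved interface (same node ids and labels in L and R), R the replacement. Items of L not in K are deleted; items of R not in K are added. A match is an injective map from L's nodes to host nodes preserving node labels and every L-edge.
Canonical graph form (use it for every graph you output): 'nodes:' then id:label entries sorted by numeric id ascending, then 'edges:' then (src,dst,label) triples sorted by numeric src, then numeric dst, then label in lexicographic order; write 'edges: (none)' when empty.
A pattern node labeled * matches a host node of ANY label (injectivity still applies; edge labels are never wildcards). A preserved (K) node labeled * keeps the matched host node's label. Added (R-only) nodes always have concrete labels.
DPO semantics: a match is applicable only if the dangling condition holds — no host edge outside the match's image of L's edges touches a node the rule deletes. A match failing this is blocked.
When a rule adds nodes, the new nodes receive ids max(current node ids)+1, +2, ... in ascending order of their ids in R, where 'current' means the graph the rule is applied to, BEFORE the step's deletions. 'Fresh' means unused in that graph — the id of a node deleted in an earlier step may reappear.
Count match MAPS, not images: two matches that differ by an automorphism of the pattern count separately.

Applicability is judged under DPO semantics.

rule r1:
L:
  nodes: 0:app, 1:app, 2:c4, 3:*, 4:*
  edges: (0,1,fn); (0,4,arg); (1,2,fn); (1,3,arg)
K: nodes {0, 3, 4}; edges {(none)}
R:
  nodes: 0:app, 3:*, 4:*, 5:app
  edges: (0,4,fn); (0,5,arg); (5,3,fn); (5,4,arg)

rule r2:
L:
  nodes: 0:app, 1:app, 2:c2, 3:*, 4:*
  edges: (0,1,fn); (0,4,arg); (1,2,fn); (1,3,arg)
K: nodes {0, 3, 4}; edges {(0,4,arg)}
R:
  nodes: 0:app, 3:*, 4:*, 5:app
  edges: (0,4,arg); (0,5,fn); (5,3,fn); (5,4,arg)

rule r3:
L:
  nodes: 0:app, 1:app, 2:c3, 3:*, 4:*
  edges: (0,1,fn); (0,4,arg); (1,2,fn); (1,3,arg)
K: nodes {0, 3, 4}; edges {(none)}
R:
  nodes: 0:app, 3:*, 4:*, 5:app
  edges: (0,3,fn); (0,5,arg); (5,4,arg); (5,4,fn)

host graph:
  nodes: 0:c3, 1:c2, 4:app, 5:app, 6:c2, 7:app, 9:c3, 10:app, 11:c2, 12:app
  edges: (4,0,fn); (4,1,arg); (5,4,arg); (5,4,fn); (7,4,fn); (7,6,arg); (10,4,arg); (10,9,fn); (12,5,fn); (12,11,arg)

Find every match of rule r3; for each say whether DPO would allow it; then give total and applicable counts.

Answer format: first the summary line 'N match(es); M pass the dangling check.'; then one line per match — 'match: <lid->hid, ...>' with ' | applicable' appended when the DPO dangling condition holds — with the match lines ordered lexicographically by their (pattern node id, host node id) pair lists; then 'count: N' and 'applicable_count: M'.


1 match(es); 0 pass the dangling check.
match: 0->7, 1->4, 2->0, 3->1, 4->6
count: 1
applicable_count: 0


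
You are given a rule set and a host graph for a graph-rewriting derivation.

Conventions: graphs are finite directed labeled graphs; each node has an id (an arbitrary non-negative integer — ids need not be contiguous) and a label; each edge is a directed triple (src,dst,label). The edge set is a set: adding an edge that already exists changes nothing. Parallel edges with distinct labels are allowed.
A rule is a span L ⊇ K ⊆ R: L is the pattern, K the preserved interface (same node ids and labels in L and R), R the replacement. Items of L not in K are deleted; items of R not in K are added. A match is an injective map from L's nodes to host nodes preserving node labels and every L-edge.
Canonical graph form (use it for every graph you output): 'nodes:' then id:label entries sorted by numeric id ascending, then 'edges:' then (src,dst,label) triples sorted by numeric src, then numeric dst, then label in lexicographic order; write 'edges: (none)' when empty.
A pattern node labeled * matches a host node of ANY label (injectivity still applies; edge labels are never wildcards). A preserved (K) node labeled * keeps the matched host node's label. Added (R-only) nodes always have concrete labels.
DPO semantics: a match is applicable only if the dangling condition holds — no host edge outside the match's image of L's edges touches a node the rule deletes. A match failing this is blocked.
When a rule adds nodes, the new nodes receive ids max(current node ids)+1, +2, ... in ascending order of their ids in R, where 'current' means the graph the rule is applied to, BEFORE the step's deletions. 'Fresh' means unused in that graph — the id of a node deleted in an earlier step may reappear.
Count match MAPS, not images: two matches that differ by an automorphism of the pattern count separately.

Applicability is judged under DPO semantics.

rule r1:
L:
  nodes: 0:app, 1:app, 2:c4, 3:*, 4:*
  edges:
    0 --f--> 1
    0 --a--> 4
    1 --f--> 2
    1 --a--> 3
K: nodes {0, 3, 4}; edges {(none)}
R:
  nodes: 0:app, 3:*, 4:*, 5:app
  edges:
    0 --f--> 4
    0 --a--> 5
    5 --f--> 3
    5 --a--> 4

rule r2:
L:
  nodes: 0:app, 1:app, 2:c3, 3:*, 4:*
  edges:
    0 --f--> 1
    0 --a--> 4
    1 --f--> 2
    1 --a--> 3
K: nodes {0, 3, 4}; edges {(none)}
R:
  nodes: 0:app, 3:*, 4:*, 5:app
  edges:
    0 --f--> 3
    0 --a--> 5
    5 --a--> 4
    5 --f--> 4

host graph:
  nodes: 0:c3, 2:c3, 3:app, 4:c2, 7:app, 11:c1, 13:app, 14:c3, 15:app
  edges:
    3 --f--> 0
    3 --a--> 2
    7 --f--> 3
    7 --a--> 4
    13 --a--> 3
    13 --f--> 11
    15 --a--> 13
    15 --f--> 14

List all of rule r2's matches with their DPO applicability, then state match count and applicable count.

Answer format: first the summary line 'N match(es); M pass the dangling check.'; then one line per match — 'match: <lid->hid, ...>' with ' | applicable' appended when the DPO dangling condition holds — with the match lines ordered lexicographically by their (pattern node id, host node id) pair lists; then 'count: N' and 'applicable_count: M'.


1 match(es); 0 pass the dangling check.
match: 0->7, 1->3, 2->0, 3->2, 4->4
count: 1
applicable_count: 0


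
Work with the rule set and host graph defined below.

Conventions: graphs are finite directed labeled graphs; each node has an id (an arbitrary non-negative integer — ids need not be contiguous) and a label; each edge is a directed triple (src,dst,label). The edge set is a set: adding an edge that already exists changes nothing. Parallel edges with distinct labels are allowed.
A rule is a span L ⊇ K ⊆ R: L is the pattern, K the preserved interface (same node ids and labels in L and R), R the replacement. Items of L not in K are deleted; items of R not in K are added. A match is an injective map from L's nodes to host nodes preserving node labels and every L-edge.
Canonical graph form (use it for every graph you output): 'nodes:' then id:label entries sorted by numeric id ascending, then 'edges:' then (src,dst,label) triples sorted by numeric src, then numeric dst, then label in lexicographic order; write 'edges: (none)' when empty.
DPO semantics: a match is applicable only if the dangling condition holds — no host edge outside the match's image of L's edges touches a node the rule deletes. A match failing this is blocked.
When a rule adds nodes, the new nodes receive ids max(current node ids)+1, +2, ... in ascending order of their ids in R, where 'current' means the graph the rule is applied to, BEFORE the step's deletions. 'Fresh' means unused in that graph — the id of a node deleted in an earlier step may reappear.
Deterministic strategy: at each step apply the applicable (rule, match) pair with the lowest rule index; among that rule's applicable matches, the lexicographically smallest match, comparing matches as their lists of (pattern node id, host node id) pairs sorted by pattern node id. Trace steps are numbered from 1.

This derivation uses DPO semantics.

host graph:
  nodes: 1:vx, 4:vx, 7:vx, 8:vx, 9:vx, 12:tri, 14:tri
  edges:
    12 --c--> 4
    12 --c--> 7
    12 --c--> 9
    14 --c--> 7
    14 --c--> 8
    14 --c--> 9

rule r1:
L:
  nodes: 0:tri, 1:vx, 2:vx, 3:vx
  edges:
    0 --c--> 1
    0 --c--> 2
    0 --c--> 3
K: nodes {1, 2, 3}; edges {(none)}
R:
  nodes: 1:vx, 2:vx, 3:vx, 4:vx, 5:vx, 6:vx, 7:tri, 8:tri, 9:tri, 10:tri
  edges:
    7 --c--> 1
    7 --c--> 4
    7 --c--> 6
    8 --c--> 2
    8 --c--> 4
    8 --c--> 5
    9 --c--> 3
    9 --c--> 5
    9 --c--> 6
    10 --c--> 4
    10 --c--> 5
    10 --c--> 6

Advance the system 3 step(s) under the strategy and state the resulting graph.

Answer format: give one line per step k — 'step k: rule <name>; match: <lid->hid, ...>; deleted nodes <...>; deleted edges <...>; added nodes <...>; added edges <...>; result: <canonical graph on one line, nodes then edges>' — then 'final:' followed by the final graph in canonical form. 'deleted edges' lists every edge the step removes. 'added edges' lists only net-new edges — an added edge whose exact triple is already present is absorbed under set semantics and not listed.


step 1: rule r1; match: 0->12, 1->4, 2->7, 3->9; deleted nodes 12; deleted edges (12,4,c); (12,7,c); (12,9,c); added nodes 15, 16, 17, 18, 19, 20, 21; added edges (18,4,c); (18,15,c); (18,17,c); (19,7,c); (19,15,c); (19,16,c); (20,9,c); (20,16,c); (20,17,c); (21,15,c); (21,16,c); (21,17,c); result: nodes: 1:vx, 4:vx, 7:vx, 8:vx, 9:vx, 14:tri, 15:vx, 16:vx, 17:vx, 18:tri, 19:tri, 20:tri, 21:tri edges: (14,7,c); (14,8,c); (14,9,c); (18,4,c); (18,15,c); (18,17,c); (19,7,c); (19,15,c); (19,16,c); (20,9,c); (20,16,c); (20,17,c); (21,15,c); (21,16,c); (21,17,c)
step 2: rule r1; match: 0->14, 1->7, 2->8, 3->9; deleted nodes 14; deleted edges (14,7,c); (14,8,c); (14,9,c); added nodes 22, 23, 24, 25, 26, 27, 28; added edges (25,7,c); (25,22,c); (25,24,c); (26,8,c); (26,22,c); (26,23,c); (27,9,c); (27,23,c); (27,24,c); (28,22,c); (28,23,c); (28,24,c); result: nodes: 1:vx, 4:vx, 7:vx, 8:vx, 9:vx, 15:vx, 16:vx, 17:vx, 18:tri, 19:tri, 20:tri, 21:tri, 22:vx, 23:vx, 24:vx, 25:tri, 26:tri, 27:tri, 28:tri edges: (18,4,c); (18,15,c); (18,17,c); (19,7,c); (19,15,c); (19,16,c); (20,9,c); (20,16,c); (20,17,c); (21,15,c); (21,16,c); (21,17,c); (25,7,c); (25,22,c); (25,24,c); (26,8,c); (26,22,c); (26,23,c); (27,9,c); (27,23,c); (27,24,c); (28,22,c); (28,23,c); (28,24,c)
step 3: rule r1; match: 0->18, 1->4, 2->15, 3->17; deleted nodes 18; deleted edges (18,4,c); (18,15,c); (18,17,c); added nodes 29, 30, 31, 32, 33, 34, 35; added edges (32,4,c); (32,29,c); (32,31,c); (33,15,c); (33,29,c); (33,30,c); (34,17,c); (34,30,c); (34,31,c); (35,29,c); (35,30,c); (35,31,c); result: nodes: 1:vx, 4:vx, 7:vx, 8:vx, 9:vx, 15:vx, 16:vx, 17:vx, 19:tri, 20:tri, 21:tri, 22:vx, 23:vx, 24:vx, 25:tri, 26:tri, 27:tri, 28:tri, 29:vx, 30:vx, 31:vx, 32:tri, 33:tri, 34:tri, 35:tri edges: (19,7,c); (19,15,c); (19,16,c); (20,9,c); (20,16,c); (20,17,c); (21,15,c); (21,16,c); (21,17,c); (25,7,c); (25,22,c); (25,24,c); (26,8,c); (26,22,c); (26,23,c); (27,9,c); (27,23,c); (27,24,c); (28,22,c); (28,23,c); (28,24,c); (32,4,c); (32,29,c); (32,31,c); (33,15,c); (33,29,c); (33,30,c); (34,17,c); (34,30,c); (34,31,c); (35,29,c); (35,30,c); (35,31,c)
final:
nodes: 1:vx, 4:vx, 7:vx, 8:vx, 9:vx, 15:vx, 16:vx, 17:vx, 19:tri, 20:tri, 21:tri, 22:vx, 23:vx, 24:vx, 25:tri, 26:tri, 27:tri, 28:tri, 29:vx, 30:vx, 31:vx, 32:tri, 33:tri, 34:tri, 35:tri
edges: (19,7,c); (19,15,c); (19,16,c); (20,9,c); (20,16,c); (20,17,c); (21,15,c); (21,16,c); (21,17,c); (25,7,c); (25,22,c); (25,24,c); (26,8,c); (26,22,c); (26,23,c); (27,9,c); (27,23,c); (27,24,c); (28,22,c); (28,23,c); (28,24,c); (32,4,c); (32,29,c); (32,31,c); (33,15,c); (33,29,c); (33,30,c); (34,17,c); (34,30,c); (34,31,c); (35,29,c); (35,30,c); (35,31,c)


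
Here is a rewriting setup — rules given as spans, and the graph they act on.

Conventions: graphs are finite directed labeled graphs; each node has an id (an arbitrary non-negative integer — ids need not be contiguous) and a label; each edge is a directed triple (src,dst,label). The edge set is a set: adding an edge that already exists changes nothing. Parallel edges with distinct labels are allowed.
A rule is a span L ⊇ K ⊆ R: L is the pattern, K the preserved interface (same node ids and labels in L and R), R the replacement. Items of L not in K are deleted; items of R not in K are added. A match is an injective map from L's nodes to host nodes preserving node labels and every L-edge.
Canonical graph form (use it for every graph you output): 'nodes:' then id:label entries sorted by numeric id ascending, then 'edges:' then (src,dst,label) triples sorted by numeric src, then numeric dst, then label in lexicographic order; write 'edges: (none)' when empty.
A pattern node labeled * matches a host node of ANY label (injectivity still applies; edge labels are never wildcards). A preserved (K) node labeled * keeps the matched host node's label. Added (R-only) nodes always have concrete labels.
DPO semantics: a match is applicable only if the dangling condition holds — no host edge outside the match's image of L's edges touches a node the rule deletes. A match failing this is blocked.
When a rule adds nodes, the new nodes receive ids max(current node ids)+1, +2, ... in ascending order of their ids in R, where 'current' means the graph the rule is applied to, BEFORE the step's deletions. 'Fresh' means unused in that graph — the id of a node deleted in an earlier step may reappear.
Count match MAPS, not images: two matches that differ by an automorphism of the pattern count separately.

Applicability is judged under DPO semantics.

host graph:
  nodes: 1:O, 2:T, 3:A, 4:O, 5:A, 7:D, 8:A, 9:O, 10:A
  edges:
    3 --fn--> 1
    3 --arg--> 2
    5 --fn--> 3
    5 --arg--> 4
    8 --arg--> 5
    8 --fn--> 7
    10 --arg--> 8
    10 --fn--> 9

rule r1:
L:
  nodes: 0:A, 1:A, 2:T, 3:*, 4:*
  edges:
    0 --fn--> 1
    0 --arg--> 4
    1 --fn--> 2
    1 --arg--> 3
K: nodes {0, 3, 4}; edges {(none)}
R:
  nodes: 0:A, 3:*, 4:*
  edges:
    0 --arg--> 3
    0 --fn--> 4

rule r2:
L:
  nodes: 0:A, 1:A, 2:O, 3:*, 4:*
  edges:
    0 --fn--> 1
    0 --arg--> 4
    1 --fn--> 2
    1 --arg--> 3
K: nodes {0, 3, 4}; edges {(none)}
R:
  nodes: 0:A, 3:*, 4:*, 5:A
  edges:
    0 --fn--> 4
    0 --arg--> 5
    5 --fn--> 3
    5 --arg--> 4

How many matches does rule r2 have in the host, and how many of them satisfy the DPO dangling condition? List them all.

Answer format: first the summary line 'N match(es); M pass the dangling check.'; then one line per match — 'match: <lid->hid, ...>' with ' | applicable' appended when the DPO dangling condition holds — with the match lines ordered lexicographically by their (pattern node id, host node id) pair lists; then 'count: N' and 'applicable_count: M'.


1 match(es); 1 pass the dangling check.
match: 0->5, 1->3, 2->1, 3->2, 4->4 | applicable
count: 1
applicable_count: 1


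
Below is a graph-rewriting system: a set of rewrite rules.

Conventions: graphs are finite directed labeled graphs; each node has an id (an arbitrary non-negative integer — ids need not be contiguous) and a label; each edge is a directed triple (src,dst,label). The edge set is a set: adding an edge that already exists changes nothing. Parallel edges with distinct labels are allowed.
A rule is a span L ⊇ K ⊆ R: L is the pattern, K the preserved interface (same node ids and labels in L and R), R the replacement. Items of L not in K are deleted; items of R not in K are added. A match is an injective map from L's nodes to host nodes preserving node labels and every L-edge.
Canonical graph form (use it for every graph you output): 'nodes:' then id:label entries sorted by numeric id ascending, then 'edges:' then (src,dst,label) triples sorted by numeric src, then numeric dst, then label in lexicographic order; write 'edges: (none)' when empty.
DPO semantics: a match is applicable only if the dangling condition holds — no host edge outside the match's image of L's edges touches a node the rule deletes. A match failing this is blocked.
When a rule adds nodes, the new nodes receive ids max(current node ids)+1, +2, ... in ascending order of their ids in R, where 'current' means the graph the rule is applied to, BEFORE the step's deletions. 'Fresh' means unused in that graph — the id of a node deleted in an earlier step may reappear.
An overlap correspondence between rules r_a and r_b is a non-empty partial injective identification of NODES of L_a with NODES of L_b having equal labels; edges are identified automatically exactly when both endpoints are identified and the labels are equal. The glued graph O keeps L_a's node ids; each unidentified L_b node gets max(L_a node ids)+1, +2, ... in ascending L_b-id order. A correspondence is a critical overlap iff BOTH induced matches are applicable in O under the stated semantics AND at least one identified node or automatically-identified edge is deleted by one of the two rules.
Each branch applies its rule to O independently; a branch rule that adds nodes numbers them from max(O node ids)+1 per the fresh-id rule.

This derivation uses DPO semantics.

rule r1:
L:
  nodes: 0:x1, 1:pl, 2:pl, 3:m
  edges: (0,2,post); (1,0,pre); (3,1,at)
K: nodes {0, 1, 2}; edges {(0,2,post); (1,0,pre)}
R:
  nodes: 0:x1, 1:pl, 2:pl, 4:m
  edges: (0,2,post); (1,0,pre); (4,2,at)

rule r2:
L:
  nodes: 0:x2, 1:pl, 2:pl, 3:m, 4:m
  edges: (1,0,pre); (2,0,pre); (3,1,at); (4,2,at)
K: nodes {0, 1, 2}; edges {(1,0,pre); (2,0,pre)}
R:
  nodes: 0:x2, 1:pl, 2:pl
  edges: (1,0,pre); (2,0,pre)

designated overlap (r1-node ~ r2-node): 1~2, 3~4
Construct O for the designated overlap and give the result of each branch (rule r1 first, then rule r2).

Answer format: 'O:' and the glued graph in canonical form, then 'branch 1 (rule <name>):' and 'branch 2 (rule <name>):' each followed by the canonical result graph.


O:
nodes: 0:x1, 1:pl, 2:pl, 3:m, 4:x2, 5:pl, 6:m
edges: (0,2,post); (1,0,pre); (1,4,pre); (3,1,at); (5,4,pre); (6,5,at)
branch 1 (rule r1):
nodes: 0:x1, 1:pl, 2:pl, 4:x2, 5:pl, 6:m, 7:m
edges: (0,2,post); (1,0,pre); (1,4,pre); (5,4,pre); (6,5,at); (7,2,at)
branch 2 (rule r2):
nodes: 0:x1, 1:pl, 2:pl, 4:x2, 5:pl
edges: (0,2,post); (1,0,pre); (1,4,pre); (5,4,pre)


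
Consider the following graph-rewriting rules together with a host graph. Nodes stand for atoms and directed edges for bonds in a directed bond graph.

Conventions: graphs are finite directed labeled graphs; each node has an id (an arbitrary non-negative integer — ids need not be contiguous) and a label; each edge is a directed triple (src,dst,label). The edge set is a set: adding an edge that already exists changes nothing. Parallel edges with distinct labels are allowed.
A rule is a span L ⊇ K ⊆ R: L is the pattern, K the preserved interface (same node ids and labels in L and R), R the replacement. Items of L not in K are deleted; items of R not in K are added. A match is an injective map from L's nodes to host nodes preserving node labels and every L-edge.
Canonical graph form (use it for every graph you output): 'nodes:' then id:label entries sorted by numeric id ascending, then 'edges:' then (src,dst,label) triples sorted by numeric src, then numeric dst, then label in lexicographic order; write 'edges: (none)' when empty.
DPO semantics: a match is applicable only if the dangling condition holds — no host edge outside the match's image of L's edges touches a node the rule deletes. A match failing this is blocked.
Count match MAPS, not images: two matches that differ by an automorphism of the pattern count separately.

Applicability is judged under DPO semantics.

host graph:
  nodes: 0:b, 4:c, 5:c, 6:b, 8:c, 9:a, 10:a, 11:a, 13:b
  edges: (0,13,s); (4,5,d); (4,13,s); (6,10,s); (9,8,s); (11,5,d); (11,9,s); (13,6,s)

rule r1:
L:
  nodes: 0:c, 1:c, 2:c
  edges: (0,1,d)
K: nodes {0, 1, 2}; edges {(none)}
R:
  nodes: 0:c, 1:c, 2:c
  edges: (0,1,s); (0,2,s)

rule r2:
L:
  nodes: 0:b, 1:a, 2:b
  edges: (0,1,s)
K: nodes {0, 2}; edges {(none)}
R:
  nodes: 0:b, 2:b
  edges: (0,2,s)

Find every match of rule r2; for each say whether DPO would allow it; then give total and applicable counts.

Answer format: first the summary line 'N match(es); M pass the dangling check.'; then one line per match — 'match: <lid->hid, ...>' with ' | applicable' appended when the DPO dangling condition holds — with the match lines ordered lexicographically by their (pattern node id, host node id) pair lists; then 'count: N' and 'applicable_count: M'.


2 match(es); 2 pass the dangling check.
match: 0->6, 1->10, 2->0 | applicable
match: 0->6, 1->10, 2->13 | applicable
count: 2
applicable_count: 2


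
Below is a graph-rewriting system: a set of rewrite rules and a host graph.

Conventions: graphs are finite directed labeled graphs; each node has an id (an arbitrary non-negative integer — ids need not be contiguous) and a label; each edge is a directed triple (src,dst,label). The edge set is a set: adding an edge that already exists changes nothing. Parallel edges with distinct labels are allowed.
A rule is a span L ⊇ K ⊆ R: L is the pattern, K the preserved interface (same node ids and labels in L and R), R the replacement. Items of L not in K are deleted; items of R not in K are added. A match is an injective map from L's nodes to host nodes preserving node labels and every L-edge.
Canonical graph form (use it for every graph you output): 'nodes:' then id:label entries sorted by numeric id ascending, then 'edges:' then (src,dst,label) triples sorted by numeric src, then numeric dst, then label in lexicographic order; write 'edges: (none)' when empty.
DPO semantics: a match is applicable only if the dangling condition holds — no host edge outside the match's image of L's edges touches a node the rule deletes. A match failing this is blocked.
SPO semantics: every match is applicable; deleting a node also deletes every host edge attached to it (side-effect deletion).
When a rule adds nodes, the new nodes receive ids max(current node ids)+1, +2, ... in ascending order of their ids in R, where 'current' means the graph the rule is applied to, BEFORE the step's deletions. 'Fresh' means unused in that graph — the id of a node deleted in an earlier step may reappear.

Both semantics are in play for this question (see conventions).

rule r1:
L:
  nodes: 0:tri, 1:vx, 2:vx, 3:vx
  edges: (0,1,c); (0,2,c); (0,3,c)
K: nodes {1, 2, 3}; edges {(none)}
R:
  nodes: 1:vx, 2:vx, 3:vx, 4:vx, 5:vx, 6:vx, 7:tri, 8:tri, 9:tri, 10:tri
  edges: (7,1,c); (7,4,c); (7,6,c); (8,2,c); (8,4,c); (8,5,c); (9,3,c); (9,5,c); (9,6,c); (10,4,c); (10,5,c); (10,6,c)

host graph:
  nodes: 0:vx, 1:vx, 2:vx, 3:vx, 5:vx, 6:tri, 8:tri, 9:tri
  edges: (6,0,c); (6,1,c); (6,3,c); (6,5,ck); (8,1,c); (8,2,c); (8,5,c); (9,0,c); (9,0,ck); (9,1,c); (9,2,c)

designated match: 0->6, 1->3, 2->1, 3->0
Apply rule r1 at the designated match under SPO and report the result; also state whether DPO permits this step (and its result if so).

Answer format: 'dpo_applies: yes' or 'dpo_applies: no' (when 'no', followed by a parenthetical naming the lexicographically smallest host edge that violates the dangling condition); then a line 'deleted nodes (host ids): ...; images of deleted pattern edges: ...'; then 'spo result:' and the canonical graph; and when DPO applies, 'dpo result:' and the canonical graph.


dpo_applies: no
(the rule deletes node 6, which keeps host edge (6,5,ck) outside the match image — the dangling condition fails, DPO blocks; SPO proceeds and side-deletes such edges)
deleted nodes (host ids): 6; images of deleted pattern edges: (6,0,c); (6,1,c); (6,3,c)
spo result:
nodes: 0:vx, 1:vx, 2:vx, 3:vx, 5:vx, 8:tri, 9:tri, 10:vx, 11:vx, 12:vx, 13:tri, 14:tri, 15:tri, 16:tri
edges: (8,1,c); (8,2,c); (8,5,c); (9,0,c); (9,0,ck); (9,1,c); (9,2,c); (13,3,c); (13,10,c); (13,12,c); (14,1,c); (14,10,c); (14,11,c); (15,0,c); (15,11,c); (15,12,c); (16,10,c); (16,11,c); (16,12,c)


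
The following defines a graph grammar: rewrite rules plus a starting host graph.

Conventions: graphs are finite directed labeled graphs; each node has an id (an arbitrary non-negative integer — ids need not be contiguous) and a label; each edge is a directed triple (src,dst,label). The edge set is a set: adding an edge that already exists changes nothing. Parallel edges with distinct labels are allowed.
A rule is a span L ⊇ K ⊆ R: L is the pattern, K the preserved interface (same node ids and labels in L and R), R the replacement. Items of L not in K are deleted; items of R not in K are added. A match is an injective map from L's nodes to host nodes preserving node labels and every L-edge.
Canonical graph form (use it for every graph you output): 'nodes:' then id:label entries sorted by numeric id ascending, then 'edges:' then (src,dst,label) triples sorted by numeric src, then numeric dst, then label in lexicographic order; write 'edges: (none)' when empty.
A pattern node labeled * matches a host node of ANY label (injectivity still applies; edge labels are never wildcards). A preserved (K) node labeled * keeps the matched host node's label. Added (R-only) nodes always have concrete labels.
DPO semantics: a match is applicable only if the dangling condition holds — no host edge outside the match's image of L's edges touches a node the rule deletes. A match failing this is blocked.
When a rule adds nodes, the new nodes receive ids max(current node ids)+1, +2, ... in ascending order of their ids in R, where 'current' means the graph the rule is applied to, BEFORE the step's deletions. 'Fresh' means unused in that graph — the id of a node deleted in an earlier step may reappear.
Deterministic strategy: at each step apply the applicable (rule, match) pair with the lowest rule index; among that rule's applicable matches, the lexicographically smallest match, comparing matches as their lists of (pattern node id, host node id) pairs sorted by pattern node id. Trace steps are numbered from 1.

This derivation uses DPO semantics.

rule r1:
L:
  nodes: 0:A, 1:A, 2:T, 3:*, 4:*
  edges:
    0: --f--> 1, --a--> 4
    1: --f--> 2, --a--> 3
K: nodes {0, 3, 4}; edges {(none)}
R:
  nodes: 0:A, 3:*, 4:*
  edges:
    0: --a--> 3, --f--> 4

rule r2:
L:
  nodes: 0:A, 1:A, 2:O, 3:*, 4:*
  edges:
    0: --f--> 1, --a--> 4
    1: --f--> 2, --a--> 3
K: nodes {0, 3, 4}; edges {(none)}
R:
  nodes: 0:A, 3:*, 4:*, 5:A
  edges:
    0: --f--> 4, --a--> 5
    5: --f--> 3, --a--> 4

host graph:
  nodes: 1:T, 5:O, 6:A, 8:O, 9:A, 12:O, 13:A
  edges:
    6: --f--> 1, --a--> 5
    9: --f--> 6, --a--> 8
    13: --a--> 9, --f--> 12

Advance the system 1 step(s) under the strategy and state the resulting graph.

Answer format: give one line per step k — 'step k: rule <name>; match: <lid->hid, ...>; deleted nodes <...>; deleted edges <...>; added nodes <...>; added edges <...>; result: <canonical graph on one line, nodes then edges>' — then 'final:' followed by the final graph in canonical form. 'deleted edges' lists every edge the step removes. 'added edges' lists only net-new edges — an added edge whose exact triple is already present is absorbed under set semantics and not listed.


step 1: rule r1; match: 0->9, 1->6, 2->1, 3->5, 4->8; deleted nodes 1, 6; deleted edges (6,1,f); (6,5,a); (9,6,f); (9,8,a); added nodes (none); added edges (9,5,a); (9,8,f); result: nodes: 5:O, 8:O, 9:A, 12:O, 13:A edges: (9,5,a); (9,8,f); (13,9,a); (13,12,f)
final:
nodes: 5:O, 8:O, 9:A, 12:O, 13:A
edges: (9,5,a); (9,8,f); (13,9,a); (13,12,f)


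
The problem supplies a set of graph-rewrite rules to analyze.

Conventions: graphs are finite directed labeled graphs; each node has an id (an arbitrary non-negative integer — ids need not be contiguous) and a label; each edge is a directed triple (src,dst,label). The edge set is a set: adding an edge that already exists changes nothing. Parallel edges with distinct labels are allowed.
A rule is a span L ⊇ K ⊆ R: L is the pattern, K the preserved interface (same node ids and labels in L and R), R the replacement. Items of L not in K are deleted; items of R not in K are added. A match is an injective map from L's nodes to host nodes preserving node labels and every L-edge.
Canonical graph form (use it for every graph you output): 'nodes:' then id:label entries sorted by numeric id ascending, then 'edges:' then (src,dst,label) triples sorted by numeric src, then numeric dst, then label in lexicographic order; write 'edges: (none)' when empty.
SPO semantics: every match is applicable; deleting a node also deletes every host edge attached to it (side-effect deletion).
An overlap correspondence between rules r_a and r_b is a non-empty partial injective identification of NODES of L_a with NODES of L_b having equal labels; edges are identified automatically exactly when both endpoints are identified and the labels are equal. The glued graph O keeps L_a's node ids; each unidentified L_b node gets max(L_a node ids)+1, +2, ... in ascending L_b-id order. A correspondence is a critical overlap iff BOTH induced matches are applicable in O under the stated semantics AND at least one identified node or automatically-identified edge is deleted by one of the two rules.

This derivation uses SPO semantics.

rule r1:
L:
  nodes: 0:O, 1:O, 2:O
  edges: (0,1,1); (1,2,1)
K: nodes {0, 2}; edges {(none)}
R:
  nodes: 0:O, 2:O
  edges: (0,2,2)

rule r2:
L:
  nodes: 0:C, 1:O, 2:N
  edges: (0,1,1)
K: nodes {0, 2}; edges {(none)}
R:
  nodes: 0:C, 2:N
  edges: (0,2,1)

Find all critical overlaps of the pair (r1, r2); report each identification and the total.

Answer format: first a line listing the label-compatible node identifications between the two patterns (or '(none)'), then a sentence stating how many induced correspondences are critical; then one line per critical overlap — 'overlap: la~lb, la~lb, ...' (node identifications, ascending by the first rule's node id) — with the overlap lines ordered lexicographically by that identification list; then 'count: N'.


label-compatible node identifications between L(r1) and L(r2): 0~1, 1~1, 2~1
3 of the induced correspondences are critical overlaps of r1 and r2.
overlap: 0~1
overlap: 1~1
overlap: 2~1
count: 3


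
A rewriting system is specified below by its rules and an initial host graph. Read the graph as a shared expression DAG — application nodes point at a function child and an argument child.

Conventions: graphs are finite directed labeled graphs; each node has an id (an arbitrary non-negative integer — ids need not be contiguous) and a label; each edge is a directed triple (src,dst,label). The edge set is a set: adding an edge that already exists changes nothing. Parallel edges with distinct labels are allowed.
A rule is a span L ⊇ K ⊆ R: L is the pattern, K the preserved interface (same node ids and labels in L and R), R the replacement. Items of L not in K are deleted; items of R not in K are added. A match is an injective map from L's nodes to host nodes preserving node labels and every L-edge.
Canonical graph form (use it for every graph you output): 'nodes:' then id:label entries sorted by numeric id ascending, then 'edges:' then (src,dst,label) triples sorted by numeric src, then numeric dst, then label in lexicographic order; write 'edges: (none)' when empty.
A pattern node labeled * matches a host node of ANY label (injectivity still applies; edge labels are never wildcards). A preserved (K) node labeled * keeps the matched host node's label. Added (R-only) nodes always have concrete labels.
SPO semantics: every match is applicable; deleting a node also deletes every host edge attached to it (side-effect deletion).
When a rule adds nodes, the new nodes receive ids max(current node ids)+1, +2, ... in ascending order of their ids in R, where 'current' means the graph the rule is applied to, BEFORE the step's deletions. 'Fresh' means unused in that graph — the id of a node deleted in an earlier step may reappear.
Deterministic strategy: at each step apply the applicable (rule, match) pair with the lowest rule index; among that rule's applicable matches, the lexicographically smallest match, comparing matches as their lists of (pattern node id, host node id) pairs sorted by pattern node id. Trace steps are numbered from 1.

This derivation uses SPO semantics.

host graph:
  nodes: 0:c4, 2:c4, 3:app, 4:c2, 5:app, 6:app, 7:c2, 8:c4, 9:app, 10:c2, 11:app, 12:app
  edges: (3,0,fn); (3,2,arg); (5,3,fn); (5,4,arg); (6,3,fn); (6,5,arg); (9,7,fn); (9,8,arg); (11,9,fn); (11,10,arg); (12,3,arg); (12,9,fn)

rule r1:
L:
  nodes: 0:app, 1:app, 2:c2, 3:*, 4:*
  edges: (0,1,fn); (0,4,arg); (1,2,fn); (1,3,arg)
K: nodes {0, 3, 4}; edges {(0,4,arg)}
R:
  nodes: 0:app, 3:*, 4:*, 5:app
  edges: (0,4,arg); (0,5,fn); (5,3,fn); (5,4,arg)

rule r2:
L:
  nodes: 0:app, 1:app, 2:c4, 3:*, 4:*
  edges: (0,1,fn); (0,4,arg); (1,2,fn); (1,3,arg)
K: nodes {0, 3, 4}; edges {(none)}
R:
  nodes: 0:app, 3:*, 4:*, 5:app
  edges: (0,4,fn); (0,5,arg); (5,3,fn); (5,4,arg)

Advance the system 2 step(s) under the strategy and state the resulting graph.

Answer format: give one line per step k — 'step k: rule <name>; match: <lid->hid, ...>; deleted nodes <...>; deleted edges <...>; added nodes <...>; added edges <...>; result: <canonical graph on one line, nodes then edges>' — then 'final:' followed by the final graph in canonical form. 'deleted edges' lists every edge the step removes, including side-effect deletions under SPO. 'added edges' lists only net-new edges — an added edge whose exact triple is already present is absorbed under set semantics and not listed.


step 1: rule r1; match: 0->11, 1->9, 2->7, 3->8, 4->10; deleted nodes 7, 9; deleted edges (9,7,fn); (9,8,arg); (11,9,fn); (12,9,fn); added nodes 13; added edges (11,13,fn); (13,8,fn); (13,10,arg); result: nodes: 0:c4, 2:c4, 3:app, 4:c2, 5:app, 6:app, 8:c4, 10:c2, 11:app, 12:app, 13:app edges: (3,0,fn); (3,2,arg); (5,3,fn); (5,4,arg); (6,3,fn); (6,5,arg); (11,10,arg); (11,13,fn); (12,3,arg); (13,8,fn); (13,10,arg)
step 2: rule r2; match: 0->5, 1->3, 2->0, 3->2, 4->4; deleted nodes 0, 3; deleted edges (3,0,fn); (3,2,arg); (5,3,fn); (5,4,arg); (6,3,fn); (12,3,arg); added nodes 14; added edges (5,4,fn); (5,14,arg); (14,2,fn); (14,4,arg); result: nodes: 2:c4, 4:c2, 5:app, 6:app, 8:c4, 10:c2, 11:app, 12:app, 13:app, 14:app edges: (5,4,fn); (5,14,arg); (6,5,arg); (11,10,arg); (11,13,fn); (13,8,fn); (13,10,arg); (14,2,fn); (14,4,arg)
final:
nodes: 2:c4, 4:c2, 5:app, 6:app, 8:c4, 10:c2, 11:app, 12:app, 13:app, 14:app
edges: (5,4,fn); (5,14,arg); (6,5,arg); (11,10,arg); (11,13,fn); (13,8,fn); (13,10,arg); (14,2,fn); (14,4,arg)


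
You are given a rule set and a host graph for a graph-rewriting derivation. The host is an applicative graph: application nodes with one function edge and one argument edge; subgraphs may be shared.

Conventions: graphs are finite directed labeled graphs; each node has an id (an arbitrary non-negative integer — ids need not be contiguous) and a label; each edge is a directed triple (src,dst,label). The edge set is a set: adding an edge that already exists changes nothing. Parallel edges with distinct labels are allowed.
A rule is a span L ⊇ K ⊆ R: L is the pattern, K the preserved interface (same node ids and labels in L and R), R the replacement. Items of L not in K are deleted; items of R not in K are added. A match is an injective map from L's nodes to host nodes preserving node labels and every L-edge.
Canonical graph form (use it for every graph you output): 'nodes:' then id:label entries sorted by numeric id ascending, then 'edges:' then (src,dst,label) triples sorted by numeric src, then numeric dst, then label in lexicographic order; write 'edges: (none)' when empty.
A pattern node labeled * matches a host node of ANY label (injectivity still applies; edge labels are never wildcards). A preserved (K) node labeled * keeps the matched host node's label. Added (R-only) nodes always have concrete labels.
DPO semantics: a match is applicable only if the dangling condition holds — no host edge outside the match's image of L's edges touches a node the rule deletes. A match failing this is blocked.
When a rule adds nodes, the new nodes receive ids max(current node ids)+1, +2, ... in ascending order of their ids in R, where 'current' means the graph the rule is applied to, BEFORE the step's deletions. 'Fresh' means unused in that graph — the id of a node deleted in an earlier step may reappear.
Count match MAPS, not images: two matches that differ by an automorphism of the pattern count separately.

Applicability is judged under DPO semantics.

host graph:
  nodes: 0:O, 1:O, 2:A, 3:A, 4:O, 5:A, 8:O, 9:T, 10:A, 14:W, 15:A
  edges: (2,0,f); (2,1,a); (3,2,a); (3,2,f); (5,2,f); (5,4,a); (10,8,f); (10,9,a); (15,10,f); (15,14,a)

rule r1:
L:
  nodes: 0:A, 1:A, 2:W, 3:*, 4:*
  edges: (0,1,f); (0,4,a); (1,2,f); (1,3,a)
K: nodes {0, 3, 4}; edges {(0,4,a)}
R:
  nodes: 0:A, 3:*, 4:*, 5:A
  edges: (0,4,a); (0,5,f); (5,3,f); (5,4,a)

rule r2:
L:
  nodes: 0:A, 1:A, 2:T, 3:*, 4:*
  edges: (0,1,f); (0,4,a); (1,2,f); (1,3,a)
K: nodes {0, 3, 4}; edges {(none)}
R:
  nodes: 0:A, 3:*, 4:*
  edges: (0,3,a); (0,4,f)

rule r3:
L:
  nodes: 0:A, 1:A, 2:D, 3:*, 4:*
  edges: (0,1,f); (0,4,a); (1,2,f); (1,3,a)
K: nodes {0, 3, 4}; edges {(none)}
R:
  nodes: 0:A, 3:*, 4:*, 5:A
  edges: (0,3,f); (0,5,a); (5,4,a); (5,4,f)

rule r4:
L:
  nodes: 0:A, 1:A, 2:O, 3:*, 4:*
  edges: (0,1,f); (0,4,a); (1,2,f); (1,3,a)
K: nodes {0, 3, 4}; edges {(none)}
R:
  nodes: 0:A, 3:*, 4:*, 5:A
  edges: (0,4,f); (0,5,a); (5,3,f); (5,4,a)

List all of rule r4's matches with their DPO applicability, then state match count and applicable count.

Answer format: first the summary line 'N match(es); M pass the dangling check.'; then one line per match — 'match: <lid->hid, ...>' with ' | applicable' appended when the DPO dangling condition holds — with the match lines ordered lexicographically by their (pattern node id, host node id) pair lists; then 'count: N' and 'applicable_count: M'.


2 match(es); 1 pass the dangling check.
match: 0->5, 1->2, 2->0, 3->1, 4->4
match: 0->15, 1->10, 2->8, 3->9, 4->14 | applicable
count: 2
applicable_count: 1
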